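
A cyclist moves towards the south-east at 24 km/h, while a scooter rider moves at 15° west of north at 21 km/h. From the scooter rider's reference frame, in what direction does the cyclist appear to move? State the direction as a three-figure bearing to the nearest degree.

149°

Taking east as x and north as y: cyclist velocity = (16.971, -16.971) km/h; scooter rider velocity = (-5.435, 20.284) km/h.
Velocity of cyclist relative to scooter rider = (16.971, -16.971) − (-5.435, 20.284) = (22.406, -37.255) km/h.
Bearing = atan2(22.41, -37.26) = 148.98° clockwise from north.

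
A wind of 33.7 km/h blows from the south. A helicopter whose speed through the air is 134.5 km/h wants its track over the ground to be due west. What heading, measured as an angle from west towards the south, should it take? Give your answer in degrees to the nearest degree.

15°

The wind pushes perpendicular to the desired track; the heading must have a component into the wind equal to 33.7 km/h: 134.5 sin θ = 33.7.
sin θ = 0.2506, so θ = 14.511°.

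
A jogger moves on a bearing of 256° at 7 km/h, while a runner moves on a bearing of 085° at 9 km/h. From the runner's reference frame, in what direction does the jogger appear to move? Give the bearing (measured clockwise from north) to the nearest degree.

Taking east as x and north as y: jogger velocity = (-6.792, -1.693) km/h; runner velocity = (8.966, 0.784) km/h.
Velocity of jogger relative to runner = (-6.792, -1.693) − (8.966, 0.784) = (-15.758, -2.478) km/h.
Bearing = atan2(-15.76, -2.48) = 261.06° clockwise from north.

261°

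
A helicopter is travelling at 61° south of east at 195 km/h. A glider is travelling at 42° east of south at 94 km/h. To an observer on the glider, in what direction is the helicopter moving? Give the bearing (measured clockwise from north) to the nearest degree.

163°

Taking east as x and north as y: helicopter velocity = (94.538, -170.551) km/h; glider velocity = (62.898, -69.856) km/h.
Velocity of helicopter relative to glider = (94.538, -170.551) − (62.898, -69.856) = (31.640, -100.695) km/h.
Bearing = atan2(31.64, -100.70) = 162.56° clockwise from north.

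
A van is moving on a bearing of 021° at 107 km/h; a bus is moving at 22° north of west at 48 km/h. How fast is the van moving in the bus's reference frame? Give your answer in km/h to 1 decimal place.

Taking east as x and north as y: van velocity = (38.345, 99.893) km/h; bus velocity = (-44.505, 17.981) km/h.
Velocity of van relative to bus = (38.345, 99.893) − (-44.505, 17.981) = (82.850, 81.912) km/h.
Magnitude = |(82.850, 81.912)| = 116.506 km/h.

116.5 km/h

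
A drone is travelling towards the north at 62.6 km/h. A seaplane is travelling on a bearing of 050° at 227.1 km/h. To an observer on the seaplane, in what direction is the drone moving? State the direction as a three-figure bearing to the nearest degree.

Taking east as x and north as y: drone velocity = (0.000, 62.600) km/h; seaplane velocity = (173.969, 145.977) km/h.
Velocity of drone relative to seaplane = (0.000, 62.600) − (173.969, 145.977) = (-173.969, -83.377) km/h.
Bearing = atan2(-173.97, -83.38) = 244.39° clockwise from north.

244°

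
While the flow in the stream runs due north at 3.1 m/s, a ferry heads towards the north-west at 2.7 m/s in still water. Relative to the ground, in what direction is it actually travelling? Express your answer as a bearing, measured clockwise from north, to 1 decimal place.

339.1°

Taking east as x and north as y: velocity relative to the water = (-1.909, 1.909) m/s; the water relative to ground = (0.000, 3.100) m/s.
Velocity relative to ground = (-1.909, 1.909) + (0.000, 3.100) = (-1.909, 5.009) m/s.
Bearing = atan2(-1.91, 5.01) = 339.14° clockwise from north.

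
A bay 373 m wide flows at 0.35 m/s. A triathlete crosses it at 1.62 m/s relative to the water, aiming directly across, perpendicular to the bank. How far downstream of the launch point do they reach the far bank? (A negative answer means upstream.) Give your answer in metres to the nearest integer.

Perpendicular speed = 1.620 m/s; crossing time = 373 / 1.620 = 230.247 s.
Net downstream speed = 0.350 m/s.
Drift = 0.350 × 230.247 = 80.586 m (downstream).

81 m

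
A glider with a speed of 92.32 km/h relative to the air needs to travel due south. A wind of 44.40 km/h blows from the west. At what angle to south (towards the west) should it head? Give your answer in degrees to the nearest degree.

29°

The wind pushes perpendicular to the desired track; the heading must have a component into the wind equal to 44.40 km/h: 92.32 sin θ = 44.40.
sin θ = 0.4809, so θ = 28.747°.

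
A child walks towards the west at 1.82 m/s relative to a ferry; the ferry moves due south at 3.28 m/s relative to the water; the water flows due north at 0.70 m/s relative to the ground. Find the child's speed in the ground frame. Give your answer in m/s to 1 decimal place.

In east/north components (m/s): child relative to ferry = (-1.820, 0.000); ferry relative to water = (0.000, -3.280); water relative to ground = (0.000, 0.700).
Sum = (-1.820, -2.580) m/s.
Speed = |(-1.820, -2.580)| = 3.157 m/s.

3.2 m/s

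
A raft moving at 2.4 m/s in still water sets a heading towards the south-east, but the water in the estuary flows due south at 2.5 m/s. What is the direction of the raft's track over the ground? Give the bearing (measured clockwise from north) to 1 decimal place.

Taking east as x and north as y: velocity relative to the water = (1.697, -1.697) m/s; the water relative to ground = (0.000, -2.500) m/s.
Velocity relative to ground = (1.697, -1.697) + (0.000, -2.500) = (1.697, -4.197) m/s.
Bearing = atan2(1.70, -4.20) = 157.98° clockwise from north.

158.0°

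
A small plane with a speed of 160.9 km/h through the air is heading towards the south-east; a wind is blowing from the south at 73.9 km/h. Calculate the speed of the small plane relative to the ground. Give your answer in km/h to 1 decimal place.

120.6 km/h

Taking east as x and north as y: velocity relative to the air = (113.773, -113.773) km/h; the air relative to ground = (0.000, 73.900) km/h.
Velocity relative to ground = (113.773, -113.773) + (0.000, 73.900) = (113.773, -39.873) km/h.
Speed = |(113.773, -39.873)| = 120.558 km/h.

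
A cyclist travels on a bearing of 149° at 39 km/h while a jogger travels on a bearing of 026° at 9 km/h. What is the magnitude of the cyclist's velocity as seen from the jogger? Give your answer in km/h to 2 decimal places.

44.55 km/h

Taking east as x and north as y: cyclist velocity = (20.086, -33.430) km/h; jogger velocity = (3.945, 8.089) km/h.
Velocity of cyclist relative to jogger = (20.086, -33.430) − (3.945, 8.089) = (16.141, -41.519) km/h.
Magnitude = |(16.141, -41.519)| = 44.546 km/h.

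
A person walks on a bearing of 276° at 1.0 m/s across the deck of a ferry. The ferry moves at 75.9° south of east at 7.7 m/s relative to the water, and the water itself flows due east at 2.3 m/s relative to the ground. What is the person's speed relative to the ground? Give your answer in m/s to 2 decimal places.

8.02 m/s

In east/north components (m/s): person relative to ferry = (-0.995, 0.105); ferry relative to water = (1.876, -7.468); water relative to ground = (2.300, 0.000).
Sum = (3.181, -7.363) m/s.
Speed = |(3.181, -7.363)| = 8.021 m/s.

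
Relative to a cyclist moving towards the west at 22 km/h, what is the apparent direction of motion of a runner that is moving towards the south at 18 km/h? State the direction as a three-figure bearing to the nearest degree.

Taking east as x and north as y: runner velocity = (0.000, -18.000) km/h; cyclist velocity = (-22.000, 0.000) km/h.
Velocity of runner relative to cyclist = (0.000, -18.000) − (-22.000, 0.000) = (22.000, -18.000) km/h.
Bearing = atan2(22.00, -18.00) = 129.29° clockwise from north.

129°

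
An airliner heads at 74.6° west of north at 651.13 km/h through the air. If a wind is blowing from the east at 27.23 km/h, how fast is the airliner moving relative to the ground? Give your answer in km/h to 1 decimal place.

677.4 km/h

Taking east as x and north as y: velocity relative to the air = (-627.751, 172.912) km/h; the air relative to ground = (-27.230, 0.000) km/h.
Velocity relative to ground = (-627.751, 172.912) + (-27.230, 0.000) = (-654.981, 172.912) km/h.
Speed = |(-654.981, 172.912)| = 677.421 km/h.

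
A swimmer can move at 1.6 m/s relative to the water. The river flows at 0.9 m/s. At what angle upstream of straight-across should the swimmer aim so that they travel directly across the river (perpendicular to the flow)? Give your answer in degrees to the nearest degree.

To cancel the current, the upstream component of the swimmer's velocity must equal the flow: 1.6 sin θ = 0.9.
sin θ = 0.9 / 1.6 = 0.5625.
θ = arcsin(0.5625) = 34.229°.

34°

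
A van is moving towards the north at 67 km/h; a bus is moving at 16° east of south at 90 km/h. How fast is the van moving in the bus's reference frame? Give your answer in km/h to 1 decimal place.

155.5 km/h

Taking east as x and north as y: van velocity = (0.000, 67.000) km/h; bus velocity = (24.807, -86.514) km/h.
Velocity of van relative to bus = (0.000, 67.000) − (24.807, -86.514) = (-24.807, 153.514) km/h.
Magnitude = |(-24.807, 153.514)| = 155.505 km/h.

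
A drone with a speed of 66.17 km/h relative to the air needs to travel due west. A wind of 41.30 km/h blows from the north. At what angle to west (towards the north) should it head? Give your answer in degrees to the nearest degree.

The wind pushes perpendicular to the desired track; the heading must have a component into the wind equal to 41.30 km/h: 66.17 sin θ = 41.30.
sin θ = 0.6241, so θ = 38.620°.

39°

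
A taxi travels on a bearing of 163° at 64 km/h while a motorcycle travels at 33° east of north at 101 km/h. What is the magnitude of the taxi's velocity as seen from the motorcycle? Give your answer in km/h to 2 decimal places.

150.36 km/h

Taking east as x and north as y: taxi velocity = (18.712, -61.204) km/h; motorcycle velocity = (55.009, 84.706) km/h.
Velocity of taxi relative to motorcycle = (18.712, -61.204) − (55.009, 84.706) = (-36.297, -145.909) km/h.
Magnitude = |(-36.297, -145.909)| = 150.356 km/h.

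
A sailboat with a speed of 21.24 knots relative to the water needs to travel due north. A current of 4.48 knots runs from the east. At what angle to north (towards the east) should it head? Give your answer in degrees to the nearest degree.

The current pushes perpendicular to the desired track; the heading must have a component into the current equal to 4.48 knots: 21.24 sin θ = 4.48.
sin θ = 0.2109, so θ = 12.176°.

12°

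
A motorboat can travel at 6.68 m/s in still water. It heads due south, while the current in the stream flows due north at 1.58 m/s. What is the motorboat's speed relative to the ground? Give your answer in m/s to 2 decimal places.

Taking east as x and north as y: velocity relative to the water = (0.000, -6.680) m/s; the water relative to ground = (0.000, 1.580) m/s.
Velocity relative to ground = (0.000, -6.680) + (0.000, 1.580) = (0.000, -5.100) m/s.
Speed = |(0.000, -5.100)| = 5.100 m/s.

5.10 m/s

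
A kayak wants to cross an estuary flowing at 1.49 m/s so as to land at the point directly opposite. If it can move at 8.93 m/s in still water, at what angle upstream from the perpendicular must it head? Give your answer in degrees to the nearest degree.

To cancel the current, the upstream component of the kayak's velocity must equal the flow: 8.93 sin θ = 1.49.
sin θ = 1.49 / 8.93 = 0.1669.
θ = arcsin(0.1669) = 9.605°.

10°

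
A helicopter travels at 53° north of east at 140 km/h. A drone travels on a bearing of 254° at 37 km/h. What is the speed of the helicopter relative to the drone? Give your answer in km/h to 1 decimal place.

171.0 km/h

Taking east as x and north as y: helicopter velocity = (84.254, 111.809) km/h; drone velocity = (-35.567, -10.199) km/h.
Velocity of helicopter relative to drone = (84.254, 111.809) − (-35.567, -10.199) = (119.821, 122.008) km/h.
Magnitude = |(119.821, 122.008)| = 171.005 km/h.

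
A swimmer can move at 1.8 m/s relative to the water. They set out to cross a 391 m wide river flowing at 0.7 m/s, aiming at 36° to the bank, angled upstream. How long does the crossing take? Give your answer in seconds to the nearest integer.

370 s

The component of the swimmer's velocity perpendicular to the bank is 1.8 × sin 36° = 1.058 m/s.
Only the cross-stream component determines the crossing time; the current contributes nothing perpendicular to the bank.
Time = 391 / 1.058 = 369.561 s.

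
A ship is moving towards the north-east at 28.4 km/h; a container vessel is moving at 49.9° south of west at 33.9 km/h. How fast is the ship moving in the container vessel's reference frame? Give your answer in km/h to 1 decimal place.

62.2 km/h

Taking east as x and north as y: ship velocity = (20.082, 20.082) km/h; container vessel velocity = (-21.836, -25.931) km/h.
Velocity of ship relative to container vessel = (20.082, 20.082) − (-21.836, -25.931) = (41.918, 46.013) km/h.
Magnitude = |(41.918, 46.013)| = 62.243 km/h.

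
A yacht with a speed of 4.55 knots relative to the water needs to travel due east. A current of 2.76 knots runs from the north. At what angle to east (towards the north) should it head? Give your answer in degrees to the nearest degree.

37°

The current pushes perpendicular to the desired track; the heading must have a component into the current equal to 2.76 knots: 4.55 sin θ = 2.76.
sin θ = 0.6066, so θ = 37.344°.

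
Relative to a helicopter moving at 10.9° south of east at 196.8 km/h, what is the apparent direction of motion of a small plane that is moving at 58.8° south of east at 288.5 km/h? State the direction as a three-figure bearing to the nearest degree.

192°

Taking east as x and north as y: small plane velocity = (149.451, -246.773) km/h; helicopter velocity = (193.249, -37.214) km/h.
Velocity of small plane relative to helicopter = (149.451, -246.773) − (193.249, -37.214) = (-43.799, -209.559) km/h.
Bearing = atan2(-43.80, -209.56) = 191.81° clockwise from north.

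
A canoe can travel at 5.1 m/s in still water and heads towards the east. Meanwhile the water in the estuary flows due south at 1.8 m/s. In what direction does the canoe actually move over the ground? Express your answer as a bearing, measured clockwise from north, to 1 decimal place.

109.4°

Taking east as x and north as y: velocity relative to the water = (5.100, 0.000) m/s; the water relative to ground = (0.000, -1.800) m/s.
Velocity relative to ground = (5.100, 0.000) + (0.000, -1.800) = (5.100, -1.800) m/s.
Bearing = atan2(5.10, -1.80) = 109.44° clockwise from north.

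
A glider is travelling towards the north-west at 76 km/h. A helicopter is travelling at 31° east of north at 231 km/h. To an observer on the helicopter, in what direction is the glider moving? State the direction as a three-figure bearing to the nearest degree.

Taking east as x and north as y: glider velocity = (-53.740, 53.740) km/h; helicopter velocity = (118.974, 198.006) km/h.
Velocity of glider relative to helicopter = (-53.740, 53.740) − (118.974, 198.006) = (-172.714, -144.266) km/h.
Bearing = atan2(-172.71, -144.27) = 230.13° clockwise from north.

230°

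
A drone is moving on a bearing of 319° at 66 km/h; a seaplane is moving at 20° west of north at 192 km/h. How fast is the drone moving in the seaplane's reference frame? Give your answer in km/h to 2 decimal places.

132.51 km/h

Taking east as x and north as y: drone velocity = (-43.300, 49.811) km/h; seaplane velocity = (-65.668, 180.421) km/h.
Velocity of drone relative to seaplane = (-43.300, 49.811) − (-65.668, 180.421) = (22.368, -130.610) km/h.
Magnitude = |(22.368, -130.610)| = 132.512 km/h.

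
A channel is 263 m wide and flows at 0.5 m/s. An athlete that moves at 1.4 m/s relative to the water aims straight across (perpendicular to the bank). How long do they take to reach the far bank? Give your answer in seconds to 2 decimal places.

187.86 s

The component of the athlete's velocity perpendicular to the bank is 1.4 m/s.
Only the cross-stream component determines the crossing time; the current contributes nothing perpendicular to the bank.
Time = 263 / 1.400 = 187.857 s.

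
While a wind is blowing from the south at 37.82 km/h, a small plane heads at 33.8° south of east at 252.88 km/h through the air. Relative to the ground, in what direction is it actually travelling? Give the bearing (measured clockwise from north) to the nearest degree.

116°

Taking east as x and north as y: velocity relative to the air = (210.139, -140.676) km/h; the air relative to ground = (0.000, 37.820) km/h.
Velocity relative to ground = (210.139, -140.676) + (0.000, 37.820) = (210.139, -102.856) km/h.
Bearing = atan2(210.14, -102.86) = 116.08° clockwise from north.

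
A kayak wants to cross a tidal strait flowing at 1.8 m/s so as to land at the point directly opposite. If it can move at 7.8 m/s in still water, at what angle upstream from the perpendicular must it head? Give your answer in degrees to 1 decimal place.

13.3°

To cancel the current, the upstream component of the kayak's velocity must equal the flow: 7.8 sin θ = 1.8.
sin θ = 1.8 / 7.8 = 0.2308.
θ = arcsin(0.2308) = 13.342°.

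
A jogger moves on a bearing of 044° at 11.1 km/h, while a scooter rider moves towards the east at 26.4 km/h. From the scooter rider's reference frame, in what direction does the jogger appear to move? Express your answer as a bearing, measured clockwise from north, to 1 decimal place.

Taking east as x and north as y: jogger velocity = (7.711, 7.985) km/h; scooter rider velocity = (26.400, 0.000) km/h.
Velocity of jogger relative to scooter rider = (7.711, 7.985) − (26.400, 0.000) = (-18.689, 7.985) km/h.
Bearing = atan2(-18.69, 7.98) = 293.13° clockwise from north.

293.1°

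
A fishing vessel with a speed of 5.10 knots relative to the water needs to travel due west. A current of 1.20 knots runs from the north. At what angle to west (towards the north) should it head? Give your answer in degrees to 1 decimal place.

The current pushes perpendicular to the desired track; the heading must have a component into the current equal to 1.20 knots: 5.10 sin θ = 1.20.
sin θ = 0.2353, so θ = 13.609°.

13.6°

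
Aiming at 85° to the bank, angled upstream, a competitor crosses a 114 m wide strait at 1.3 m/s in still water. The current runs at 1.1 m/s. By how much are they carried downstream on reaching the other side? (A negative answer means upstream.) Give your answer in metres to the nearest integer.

Perpendicular speed = 1.295 m/s; crossing time = 114 / 1.295 = 88.027 s.
Net downstream speed = 0.987 m/s.
Drift = 0.987 × 88.027 = 86.856 m (downstream).

87 m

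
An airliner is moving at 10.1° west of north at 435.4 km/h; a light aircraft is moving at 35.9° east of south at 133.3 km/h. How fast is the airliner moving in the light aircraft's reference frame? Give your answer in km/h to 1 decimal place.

Taking east as x and north as y: airliner velocity = (-76.355, 428.653) km/h; light aircraft velocity = (78.163, -107.979) km/h.
Velocity of airliner relative to light aircraft = (-76.355, 428.653) − (78.163, -107.979) = (-154.518, 536.631) km/h.
Magnitude = |(-154.518, 536.631)| = 558.434 km/h.

558.4 km/h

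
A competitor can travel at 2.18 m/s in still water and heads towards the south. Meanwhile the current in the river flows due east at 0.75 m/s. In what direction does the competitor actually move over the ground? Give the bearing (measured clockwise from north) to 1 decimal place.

Taking east as x and north as y: velocity relative to the water = (0.000, -2.180) m/s; the water relative to ground = (0.750, 0.000) m/s.
Velocity relative to ground = (0.000, -2.180) + (0.750, 0.000) = (0.750, -2.180) m/s.
Bearing = atan2(0.75, -2.18) = 161.01° clockwise from north.

161.0°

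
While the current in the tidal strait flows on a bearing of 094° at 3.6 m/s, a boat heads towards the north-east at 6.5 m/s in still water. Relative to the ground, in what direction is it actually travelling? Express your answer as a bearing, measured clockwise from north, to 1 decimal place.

062.0°

Taking east as x and north as y: velocity relative to the water = (4.596, 4.596) m/s; the water relative to ground = (3.591, -0.251) m/s.
Velocity relative to ground = (4.596, 4.596) + (3.591, -0.251) = (8.187, 4.345) m/s.
Bearing = atan2(8.19, 4.35) = 62.05° clockwise from north.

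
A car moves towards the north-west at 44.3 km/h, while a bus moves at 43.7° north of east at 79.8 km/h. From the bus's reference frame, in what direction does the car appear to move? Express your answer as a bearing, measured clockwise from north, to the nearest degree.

255°

Taking east as x and north as y: car velocity = (-31.325, 31.325) km/h; bus velocity = (57.693, 55.132) km/h.
Velocity of car relative to bus = (-31.325, 31.325) − (57.693, 55.132) = (-89.018, -23.808) km/h.
Bearing = atan2(-89.02, -23.81) = 255.03° clockwise from north.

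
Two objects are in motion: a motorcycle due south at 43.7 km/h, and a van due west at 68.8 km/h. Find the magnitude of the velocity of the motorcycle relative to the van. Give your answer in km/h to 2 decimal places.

Taking east as x and north as y: motorcycle velocity = (0.000, -43.700) km/h; van velocity = (-68.800, 0.000) km/h.
Velocity of motorcycle relative to van = (0.000, -43.700) − (-68.800, 0.000) = (68.800, -43.700) km/h.
Magnitude = |(68.800, -43.700)| = 81.505 km/h.

81.51 km/h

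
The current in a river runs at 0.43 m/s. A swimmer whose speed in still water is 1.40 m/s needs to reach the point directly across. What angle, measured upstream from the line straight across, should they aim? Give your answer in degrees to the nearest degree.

To cancel the current, the upstream component of the swimmer's velocity must equal the flow: 1.40 sin θ = 0.43.
sin θ = 0.43 / 1.40 = 0.3071.
θ = arcsin(0.3071) = 17.887°.

18°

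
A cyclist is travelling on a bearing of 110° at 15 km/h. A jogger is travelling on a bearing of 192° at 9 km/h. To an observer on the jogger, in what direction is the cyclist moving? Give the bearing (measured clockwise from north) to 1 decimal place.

077.0°

Taking east as x and north as y: cyclist velocity = (14.095, -5.130) km/h; jogger velocity = (-1.871, -8.803) km/h.
Velocity of cyclist relative to jogger = (14.095, -5.130) − (-1.871, -8.803) = (15.967, 3.673) km/h.
Bearing = atan2(15.97, 3.67) = 77.04° clockwise from north.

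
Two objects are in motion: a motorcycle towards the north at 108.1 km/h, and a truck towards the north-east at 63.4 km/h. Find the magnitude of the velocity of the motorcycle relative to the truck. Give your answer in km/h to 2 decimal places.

77.54 km/h

Taking east as x and north as y: motorcycle velocity = (0.000, 108.100) km/h; truck velocity = (44.831, 44.831) km/h.
Velocity of motorcycle relative to truck = (0.000, 108.100) − (44.831, 44.831) = (-44.831, 63.269) km/h.
Magnitude = |(-44.831, 63.269)| = 77.542 km/h.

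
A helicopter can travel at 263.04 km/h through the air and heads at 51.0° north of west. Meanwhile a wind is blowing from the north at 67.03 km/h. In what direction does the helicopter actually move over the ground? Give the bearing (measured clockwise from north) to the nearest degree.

310°

Taking east as x and north as y: velocity relative to the air = (-165.536, 204.420) km/h; the air relative to ground = (0.000, -67.030) km/h.
Velocity relative to ground = (-165.536, 204.420) + (0.000, -67.030) = (-165.536, 137.390) km/h.
Bearing = atan2(-165.54, 137.39) = 309.69° clockwise from north.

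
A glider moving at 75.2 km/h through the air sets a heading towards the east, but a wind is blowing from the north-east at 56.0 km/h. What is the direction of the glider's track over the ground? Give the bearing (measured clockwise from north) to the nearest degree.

Taking east as x and north as y: velocity relative to the air = (75.200, 0.000) km/h; the air relative to ground = (-39.598, -39.598) km/h.
Velocity relative to ground = (75.200, 0.000) + (-39.598, -39.598) = (35.602, -39.598) km/h.
Bearing = atan2(35.60, -39.60) = 138.04° clockwise from north.

138°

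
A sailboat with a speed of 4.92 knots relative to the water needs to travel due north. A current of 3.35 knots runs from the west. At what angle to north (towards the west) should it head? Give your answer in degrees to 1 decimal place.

42.9°

The current pushes perpendicular to the desired track; the heading must have a component into the current equal to 3.35 knots: 4.92 sin θ = 3.35.
sin θ = 0.6809, so θ = 42.914°.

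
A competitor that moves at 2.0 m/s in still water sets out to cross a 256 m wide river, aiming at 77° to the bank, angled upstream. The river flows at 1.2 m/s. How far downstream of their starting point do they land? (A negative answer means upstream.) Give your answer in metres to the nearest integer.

99 m

Perpendicular speed = 1.949 m/s; crossing time = 256 / 1.949 = 131.367 s.
Net downstream speed = 0.750 m/s.
Drift = 0.750 × 131.367 = 98.538 m (downstream).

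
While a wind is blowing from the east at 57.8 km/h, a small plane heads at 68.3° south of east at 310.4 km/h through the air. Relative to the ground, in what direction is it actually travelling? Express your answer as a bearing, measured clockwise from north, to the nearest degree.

169°

Taking east as x and north as y: velocity relative to the air = (114.769, -288.403) km/h; the air relative to ground = (-57.800, 0.000) km/h.
Velocity relative to ground = (114.769, -288.403) + (-57.800, 0.000) = (56.969, -288.403) km/h.
Bearing = atan2(56.97, -288.40) = 168.83° clockwise from north.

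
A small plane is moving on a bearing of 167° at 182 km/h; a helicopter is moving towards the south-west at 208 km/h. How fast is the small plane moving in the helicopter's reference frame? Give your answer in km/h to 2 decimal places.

190.44 km/h

Taking east as x and north as y: small plane velocity = (40.941, -177.335) km/h; helicopter velocity = (-147.078, -147.078) km/h.
Velocity of small plane relative to helicopter = (40.941, -177.335) − (-147.078, -147.078) = (188.019, -30.257) km/h.
Magnitude = |(188.019, -30.257)| = 190.438 km/h.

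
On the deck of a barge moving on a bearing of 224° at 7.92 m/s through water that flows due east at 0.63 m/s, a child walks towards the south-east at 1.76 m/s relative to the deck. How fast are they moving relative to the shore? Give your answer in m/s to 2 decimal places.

7.83 m/s

In east/north components (m/s): child relative to barge = (1.245, -1.245); barge relative to water = (-5.502, -5.697); water relative to ground = (0.630, 0.000).
Sum = (-3.627, -6.942) m/s.
Speed = |(-3.627, -6.942)| = 7.832 m/s.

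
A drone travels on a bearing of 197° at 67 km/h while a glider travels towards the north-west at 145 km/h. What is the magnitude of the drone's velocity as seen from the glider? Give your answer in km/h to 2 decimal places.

Taking east as x and north as y: drone velocity = (-19.589, -64.072) km/h; glider velocity = (-102.530, 102.530) km/h.
Velocity of drone relative to glider = (-19.589, -64.072) − (-102.530, 102.530) = (82.942, -166.603) km/h.
Magnitude = |(82.942, -166.603)| = 186.107 km/h.

186.11 km/h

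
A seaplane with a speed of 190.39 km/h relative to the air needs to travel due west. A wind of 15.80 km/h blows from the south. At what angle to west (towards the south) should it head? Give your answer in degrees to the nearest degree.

5°

The wind pushes perpendicular to the desired track; the heading must have a component into the wind equal to 15.80 km/h: 190.39 sin θ = 15.80.
sin θ = 0.0830, so θ = 4.760°.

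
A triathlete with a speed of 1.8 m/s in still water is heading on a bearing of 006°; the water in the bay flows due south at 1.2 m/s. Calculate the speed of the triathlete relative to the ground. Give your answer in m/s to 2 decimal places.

0.62 m/s

Taking east as x and north as y: velocity relative to the water = (0.188, 1.790) m/s; the water relative to ground = (0.000, -1.200) m/s.
Velocity relative to ground = (0.188, 1.790) + (0.000, -1.200) = (0.188, 0.590) m/s.
Speed = |(0.188, 0.590)| = 0.619 m/s.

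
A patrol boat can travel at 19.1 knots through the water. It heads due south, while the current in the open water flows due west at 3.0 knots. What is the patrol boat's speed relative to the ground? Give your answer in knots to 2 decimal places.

19.33 knots

Taking east as x and north as y: velocity relative to the water = (0.000, -19.100) knots; the water relative to ground = (-3.000, 0.000) knots.
Velocity relative to ground = (0.000, -19.100) + (-3.000, 0.000) = (-3.000, -19.100) knots.
Speed = |(-3.000, -19.100)| = 19.334 knots.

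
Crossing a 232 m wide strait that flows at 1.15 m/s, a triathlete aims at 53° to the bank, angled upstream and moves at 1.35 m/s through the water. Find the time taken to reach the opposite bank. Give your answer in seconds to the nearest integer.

The component of the triathlete's velocity perpendicular to the bank is 1.35 × sin 53° = 1.078 m/s.
The current is parallel to the bank, so it does not affect the crossing time.
Time = 232 / 1.078 = 215.182 s.

215 s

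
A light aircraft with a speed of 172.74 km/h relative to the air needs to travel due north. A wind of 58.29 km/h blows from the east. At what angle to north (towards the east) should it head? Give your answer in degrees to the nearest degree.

The wind pushes perpendicular to the desired track; the heading must have a component into the wind equal to 58.29 km/h: 172.74 sin θ = 58.29.
sin θ = 0.3374, so θ = 19.721°.

20°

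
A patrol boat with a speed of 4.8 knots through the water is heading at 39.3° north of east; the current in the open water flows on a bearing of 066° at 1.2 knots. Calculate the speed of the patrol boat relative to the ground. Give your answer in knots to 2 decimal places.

Taking east as x and north as y: velocity relative to the water = (3.714, 3.040) knots; the water relative to ground = (1.096, 0.488) knots.
Velocity relative to ground = (3.714, 3.040) + (1.096, 0.488) = (4.811, 3.528) knots.
Speed = |(4.811, 3.528)| = 5.966 knots.

5.97 knots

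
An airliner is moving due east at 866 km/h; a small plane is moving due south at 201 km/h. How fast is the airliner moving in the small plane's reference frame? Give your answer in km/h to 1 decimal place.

889.0 km/h

Taking east as x and north as y: airliner velocity = (866.000, 0.000) km/h; small plane velocity = (0.000, -201.000) km/h.
Velocity of airliner relative to small plane = (866.000, 0.000) − (0.000, -201.000) = (866.000, 201.000) km/h.
Magnitude = |(866.000, 201.000)| = 889.020 km/h.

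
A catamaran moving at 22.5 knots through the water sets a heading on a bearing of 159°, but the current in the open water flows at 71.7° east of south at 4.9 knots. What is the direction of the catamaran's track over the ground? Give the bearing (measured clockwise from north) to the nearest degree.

Taking east as x and north as y: velocity relative to the water = (8.063, -21.006) knots; the water relative to ground = (4.652, -1.539) knots.
Velocity relative to ground = (8.063, -21.006) + (4.652, -1.539) = (12.715, -22.544) knots.
Bearing = atan2(12.72, -22.54) = 150.58° clockwise from north.

151°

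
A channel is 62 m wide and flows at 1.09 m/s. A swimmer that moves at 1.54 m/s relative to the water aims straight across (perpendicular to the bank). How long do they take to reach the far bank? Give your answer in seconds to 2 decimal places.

The component of the swimmer's velocity perpendicular to the bank is 1.54 m/s.
The current is parallel to the bank, so it does not affect the crossing time.
Time = 62 / 1.540 = 40.260 s.

40.26 s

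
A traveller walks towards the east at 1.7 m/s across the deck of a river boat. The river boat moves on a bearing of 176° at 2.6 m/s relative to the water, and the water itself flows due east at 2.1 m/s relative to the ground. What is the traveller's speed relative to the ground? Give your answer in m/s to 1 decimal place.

In east/north components (m/s): traveller relative to river boat = (1.700, 0.000); river boat relative to water = (0.181, -2.594); water relative to ground = (2.100, 0.000).
Sum = (3.981, -2.594) m/s.
Speed = |(3.981, -2.594)| = 4.752 m/s.

4.8 m/s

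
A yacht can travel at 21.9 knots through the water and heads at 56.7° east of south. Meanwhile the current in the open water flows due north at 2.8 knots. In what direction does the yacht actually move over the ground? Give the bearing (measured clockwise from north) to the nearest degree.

Taking east as x and north as y: velocity relative to the water = (18.304, -12.024) knots; the water relative to ground = (0.000, 2.800) knots.
Velocity relative to ground = (18.304, -12.024) + (0.000, 2.800) = (18.304, -9.224) knots.
Bearing = atan2(18.30, -9.22) = 116.74° clockwise from north.

117°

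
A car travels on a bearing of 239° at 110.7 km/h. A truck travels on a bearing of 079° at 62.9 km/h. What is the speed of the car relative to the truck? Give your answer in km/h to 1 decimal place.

171.2 km/h

Taking east as x and north as y: car velocity = (-94.888, -57.015) km/h; truck velocity = (61.744, 12.002) km/h.
Velocity of car relative to truck = (-94.888, -57.015) − (61.744, 12.002) = (-156.633, -69.017) km/h.
Magnitude = |(-156.633, -69.017)| = 171.164 km/h.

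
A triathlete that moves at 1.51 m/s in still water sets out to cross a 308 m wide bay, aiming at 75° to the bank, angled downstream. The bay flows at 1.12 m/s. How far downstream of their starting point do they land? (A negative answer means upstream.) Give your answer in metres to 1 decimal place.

Perpendicular speed = 1.459 m/s; crossing time = 308 / 1.459 = 211.169 s.
Net downstream speed = 1.511 m/s.
Drift = 1.511 × 211.169 = 319.038 m (downstream).

319.0 m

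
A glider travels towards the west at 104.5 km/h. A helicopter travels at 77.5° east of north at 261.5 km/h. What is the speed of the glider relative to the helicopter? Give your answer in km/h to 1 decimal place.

364.2 km/h

Taking east as x and north as y: glider velocity = (-104.500, 0.000) km/h; helicopter velocity = (255.301, 56.599) km/h.
Velocity of glider relative to helicopter = (-104.500, 0.000) − (255.301, 56.599) = (-359.801, -56.599) km/h.
Magnitude = |(-359.801, -56.599)| = 364.226 km/h.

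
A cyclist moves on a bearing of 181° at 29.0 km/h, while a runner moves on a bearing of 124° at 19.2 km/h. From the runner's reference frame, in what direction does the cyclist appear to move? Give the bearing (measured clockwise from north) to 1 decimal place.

Taking east as x and north as y: cyclist velocity = (-0.506, -28.996) km/h; runner velocity = (15.918, -10.737) km/h.
Velocity of cyclist relative to runner = (-0.506, -28.996) − (15.918, -10.737) = (-16.424, -18.259) km/h.
Bearing = atan2(-16.42, -18.26) = 221.97° clockwise from north.

222.0°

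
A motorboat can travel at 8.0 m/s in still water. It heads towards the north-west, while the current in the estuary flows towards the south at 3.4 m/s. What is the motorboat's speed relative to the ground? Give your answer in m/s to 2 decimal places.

6.09 m/s

Taking east as x and north as y: velocity relative to the water = (-5.657, 5.657) m/s; the water relative to ground = (0.000, -3.400) m/s.
Velocity relative to ground = (-5.657, 5.657) + (0.000, -3.400) = (-5.657, 2.257) m/s.
Speed = |(-5.657, 2.257)| = 6.090 m/s.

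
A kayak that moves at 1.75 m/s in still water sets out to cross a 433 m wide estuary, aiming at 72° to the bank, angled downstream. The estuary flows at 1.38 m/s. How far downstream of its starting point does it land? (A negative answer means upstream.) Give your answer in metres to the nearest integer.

500 m

Perpendicular speed = 1.664 m/s; crossing time = 433 / 1.664 = 260.162 s.
Net downstream speed = 1.921 m/s.
Drift = 1.921 × 260.162 = 499.714 m (downstream).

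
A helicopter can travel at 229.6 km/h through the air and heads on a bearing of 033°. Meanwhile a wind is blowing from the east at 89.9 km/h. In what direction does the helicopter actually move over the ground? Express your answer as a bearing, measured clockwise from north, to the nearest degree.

010°

Taking east as x and north as y: velocity relative to the air = (125.049, 192.559) km/h; the air relative to ground = (-89.900, 0.000) km/h.
Velocity relative to ground = (125.049, 192.559) + (-89.900, 0.000) = (35.149, 192.559) km/h.
Bearing = atan2(35.15, 192.56) = 10.34° clockwise from north.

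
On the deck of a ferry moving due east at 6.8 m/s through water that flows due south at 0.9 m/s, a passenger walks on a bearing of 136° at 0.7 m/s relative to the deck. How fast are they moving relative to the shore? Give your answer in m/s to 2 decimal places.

7.42 m/s

In east/north components (m/s): passenger relative to ferry = (0.486, -0.504); ferry relative to water = (6.800, 0.000); water relative to ground = (0.000, -0.900).
Sum = (7.286, -1.404) m/s.
Speed = |(7.286, -1.404)| = 7.420 m/s.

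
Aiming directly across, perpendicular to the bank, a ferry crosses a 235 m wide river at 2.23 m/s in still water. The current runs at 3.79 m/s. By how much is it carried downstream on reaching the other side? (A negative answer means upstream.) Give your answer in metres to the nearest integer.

Perpendicular speed = 2.230 m/s; crossing time = 235 / 2.230 = 105.381 s.
Net downstream speed = 3.790 m/s.
Drift = 3.790 × 105.381 = 399.395 m (downstream).

399 m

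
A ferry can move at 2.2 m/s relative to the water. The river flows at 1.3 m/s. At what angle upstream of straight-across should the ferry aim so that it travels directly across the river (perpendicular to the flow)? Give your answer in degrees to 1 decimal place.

To cancel the current, the upstream component of the ferry's velocity must equal the flow: 2.2 sin θ = 1.3.
sin θ = 1.3 / 2.2 = 0.5909.
θ = arcsin(0.5909) = 36.222°.

36.2°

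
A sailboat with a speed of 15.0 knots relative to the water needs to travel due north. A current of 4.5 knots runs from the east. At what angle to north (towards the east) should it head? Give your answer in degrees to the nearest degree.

17°

The current pushes perpendicular to the desired track; the heading must have a component into the current equal to 4.5 knots: 15.0 sin θ = 4.5.
sin θ = 0.3000, so θ = 17.458°.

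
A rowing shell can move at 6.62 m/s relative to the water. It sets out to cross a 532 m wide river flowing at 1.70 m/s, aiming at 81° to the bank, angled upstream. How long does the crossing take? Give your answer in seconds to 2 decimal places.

The component of the rowing shell's velocity perpendicular to the bank is 6.62 × sin 81° = 6.538 m/s.
Only the cross-stream component determines the crossing time; the current contributes nothing perpendicular to the bank.
Time = 532 / 6.538 = 81.364 s.

81.36 s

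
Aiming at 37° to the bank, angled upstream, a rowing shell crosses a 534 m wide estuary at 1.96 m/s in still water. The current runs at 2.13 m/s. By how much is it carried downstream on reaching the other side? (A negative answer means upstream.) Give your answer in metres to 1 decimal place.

255.6 m

Perpendicular speed = 1.180 m/s; crossing time = 534 / 1.180 = 452.712 s.
Net downstream speed = 0.565 m/s.
Drift = 0.565 × 452.712 = 255.635 m (downstream).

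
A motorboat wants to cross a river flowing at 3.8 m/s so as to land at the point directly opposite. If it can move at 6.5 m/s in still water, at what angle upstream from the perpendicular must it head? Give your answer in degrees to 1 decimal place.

To cancel the current, the upstream component of the motorboat's velocity must equal the flow: 6.5 sin θ = 3.8.
sin θ = 3.8 / 6.5 = 0.5846.
θ = arcsin(0.5846) = 35.776°.

35.8°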